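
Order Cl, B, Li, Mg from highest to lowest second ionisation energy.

IE_2 is the cost of taking one more electron from the +1 cation: Cl⁺ still has 6 valence electrons; B⁺ still has 2 valence electrons; Li⁺ is the bare [He] core; Mg⁺ still has 1 valence electron.
Breaking into a closed-shell core is much more expensive than removing a leftover valence electron — Li has the largest IE_2 here.
Valence configurations: Cl⁺ [Ne]3s²3p⁴, B⁺ [He]2s², Mg⁺ [Ne]3s¹.
The numbers (kJ/mol): Cl 2298, B 2427, Li 7298, Mg 1451.
Hence IE_2: Mg < Cl < B < Li.

Li > B > Cl > Mg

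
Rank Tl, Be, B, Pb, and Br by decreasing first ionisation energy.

Br, Be, B, Pb, Tl

Removing the outermost electron gets harder across a period and easier down a group.
These span different periods and groups, so the two trends combine.
Pb > Tl: both are in period 6; the period trend gives Pb the larger value.
B > Pb: period and group pull opposite ways; the down-group shift dominates (801 vs 716 kJ/mol).
Be > B: this pair runs against the simple trend — see the exception note.
Br > Be: period and group pull opposite ways; the across-period shift dominates (1140 vs 900 kJ/mol).
Note the exception: Be has a higher first ionization energy than B, contrary to the simple trend — removing B's lone 2p electron is easier than breaking Be's filled 2s².
For reference (kJ/mol): Be 900, B 801, Br 1140, Tl 589, Pb 716.
So from highest to lowest: Br > Be > B > Pb > Tl.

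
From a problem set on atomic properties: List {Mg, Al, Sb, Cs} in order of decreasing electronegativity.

Sb > Al > Mg > Cs

Mg is in period 3, group 2; Al is in period 3, group 13; Sb is in period 5, group 15; Cs is in period 6, group 1.
EN rises left→right (higher Z_eff, smaller atoms) and falls top→bottom (larger, more shielded atoms).
Neither a single period nor a single group — weigh both effects.
Mg > Cs: relative to Cs, both the across-period and down-group shifts push Mg's electronegativity up.
Al > Mg: both are in period 3; the period trend gives Al the larger value.
Sb > Al: period and group pull opposite ways; the across-period shift dominates (2.05 vs 1.61).
For reference (Pauling): Mg 1.31, Al 1.61, Sb 2.05, Cs 0.79.
So from highest to lowest: Sb > Al > Mg > Cs.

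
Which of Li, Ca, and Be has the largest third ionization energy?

Be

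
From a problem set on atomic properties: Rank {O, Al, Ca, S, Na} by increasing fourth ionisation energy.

S < Ca < O < Na < Al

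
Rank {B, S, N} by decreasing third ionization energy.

N > B > S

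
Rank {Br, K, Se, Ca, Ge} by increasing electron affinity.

Ca, K, Ge, Se, Br

Electron affinity generally becomes more exothermic across a period toward the halogens and less exothermic down a group.
All lie in period 4; the across-period trend (electron affinity increases left to right) applies, with the exception below.
Note the exception: K has a higher electron affinity than Ca, contrary to the simple trend — adding an electron to Ca (ns²) has to open a new, higher-energy np subshell, which is unfavourable.
Approximate values (kJ/mol): K 48, Ca 2, Ge 119, Se 195, Br 325.
So from lowest to highest: Ca < K < Ge < Se < Br.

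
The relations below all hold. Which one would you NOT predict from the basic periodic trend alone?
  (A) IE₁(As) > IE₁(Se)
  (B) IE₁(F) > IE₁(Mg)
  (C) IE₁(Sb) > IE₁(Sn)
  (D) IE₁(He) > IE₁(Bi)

The general trend: IE₁ increases across a period and decreases down a group.
(A) As (period 4, group 15) vs Se (period 4, group 16): the stated order contradicts the simple trend.
(B) F (period 2, group 17) vs Mg (period 3, group 2): the stated order agrees with the simple trend.
(C) Sb (period 5, group 15) vs Sn (period 5, group 14): the stated order agrees with the simple trend.
(D) He (period 1, group 18) vs Bi (period 6, group 15): the stated order agrees with the simple trend.
The exception is (A): Se (4p⁴) ionizes more easily than half-filled As (4p³).

(A)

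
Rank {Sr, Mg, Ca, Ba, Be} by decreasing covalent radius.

Ba, Sr, Ca, Mg, Be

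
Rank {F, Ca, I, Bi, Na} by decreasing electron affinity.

F, I, Bi, Na, Ca

Atoms with high Z_eff and room in the valence shell (especially the halogens) have the most exothermic electron affinities.
These span different periods and groups, so the two trends combine.
Na > Ca: period and group pull opposite ways; the down-group shift dominates (53 vs 2 kJ/mol).
Bi > Na: the two effects oppose for this pair; the across-period effect wins (91 vs 53 kJ/mol).
I > Bi: relative to Bi, both the across-period and down-group shifts push I's electron affinity up.
F > I: F sits above I in group 17, so the down-group effect alone puts F higher.
Approximate values (kJ/mol): F 328, Na 53, Ca 2, I 295, Bi 91.
So from highest to lowest: F > I > Bi > Na > Ca.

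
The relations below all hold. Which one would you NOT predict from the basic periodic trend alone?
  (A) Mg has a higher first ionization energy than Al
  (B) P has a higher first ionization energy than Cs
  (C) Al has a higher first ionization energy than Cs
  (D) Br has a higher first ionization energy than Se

The general trend: first ionization energy increases across a period and decreases down a group.
(A) Mg (period 3, group 2) vs Al (period 3, group 13): the stated order contradicts the simple trend.
(B) P (period 3, group 15) vs Cs (period 6, group 1): the stated order agrees with the simple trend.
(C) Al (period 3, group 13) vs Cs (period 6, group 1): the stated order agrees with the simple trend.
(D) Br (period 4, group 17) vs Se (period 4, group 16): the stated order agrees with the simple trend.
The exception is (A): Al's single 3p electron is easier to remove than one from Mg's filled 3s².

(A)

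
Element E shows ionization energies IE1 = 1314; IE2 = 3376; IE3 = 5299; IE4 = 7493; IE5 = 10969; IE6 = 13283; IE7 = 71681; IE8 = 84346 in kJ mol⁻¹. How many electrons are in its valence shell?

6

Look for the largest jump between consecutive ionization energies: IE7/IE6 ≈ 5.4, far larger than any earlier ratio.
That jump marks the point where a core electron is being removed. So the atom has 6 valence electrons.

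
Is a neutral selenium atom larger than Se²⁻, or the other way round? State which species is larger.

Se²⁻

Forming Se²⁻ adds 2 electrons to Se. More electron–electron repulsion in the same shell, with unchanged nuclear charge, lets the cloud expand.
An anion is larger than its parent atom: Se²⁻ > Se.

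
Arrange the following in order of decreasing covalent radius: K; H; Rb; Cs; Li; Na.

H is in period 1, group 1; Li is in period 2, group 1; Na is in period 3, group 1; K is in period 4, group 1; Rb is in period 5, group 1; Cs is in period 6, group 1.
Atomic radius shrinks across a period as nuclear charge pulls the same shell inward, and grows down a group as new shells are added.
All are in group 1, so atomic radius increases down the group.
So from largest to smallest: Cs > Rb > K > Na > Li > H.

Cs > Rb > K > Na > Li > H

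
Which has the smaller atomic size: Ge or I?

Ge is in period 4, group 14; I is in period 5, group 17.
Radius decreases left→right (rising Z_eff, same n) and increases top→bottom (higher n).
Neither a single period nor a single group — weigh both effects.
I > Ge: the two effects oppose for this pair; the down-group effect wins (133 vs 121 pm).
Approximate values (pm): Ge 121, I 133.
So Ge has the smaller atomic size (Ge < I).

Ge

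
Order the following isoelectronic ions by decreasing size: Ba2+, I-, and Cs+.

I- > Cs+ > Ba2+

All of these have 54 electrons, so size is governed by nuclear charge alone: the more protons, the stronger the pull on the same electron cloud, and the smaller the ion.
Nuclear charges: Ba2+ (Z=56), Cs+ (Z=55), I- (Z=53).
Largest to smallest: I- > Cs+ > Ba2+.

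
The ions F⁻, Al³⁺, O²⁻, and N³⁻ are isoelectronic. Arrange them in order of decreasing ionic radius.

All of these have 10 electrons, so size is governed by nuclear charge alone: the more protons, the stronger the pull on the same electron cloud, and the smaller the ion.
Nuclear charges: Al³⁺ (Z=13), F⁻ (Z=9), O²⁻ (Z=8), N³⁻ (Z=7).
Largest to smallest: N³⁻ > O²⁻ > F⁻ > Al³⁺.

N³⁻ > O²⁻ > F⁻ > Al³⁺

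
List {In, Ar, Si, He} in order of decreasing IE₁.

He > Ar > Si > In

He is in period 1, group 18; Si is in period 3, group 14; Ar is in period 3, group 18; In is in period 5, group 13.
First ionization energy rises across a period (greater Z_eff holds electrons more tightly) and falls down a group (valence electrons are farther from the nucleus).
Neither a single period nor a single group — weigh both effects.
Si > In: both effects reinforce here, so Si is clearly the higher of the two.
Ar > Si: Ar lies to the right of Si in period 3, so the across-period effect alone puts Ar higher.
He > Ar: they share group 18; the group trend gives He the larger value.
Approximate values (kJ/mol): He 2372, Si 786, Ar 1521, In 558.
So from highest to lowest: He > Ar > Si > In.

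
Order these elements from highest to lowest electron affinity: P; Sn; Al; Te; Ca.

Al is in period 3, group 13; P is in period 3, group 15; Ca is in period 4, group 2; Sn is in period 5, group 14; Te is in period 5, group 16.
Atoms with high Z_eff and room in the valence shell (especially the halogens) have the most exothermic electron affinities.
These span different periods and groups, so the two trends combine.
Al > Ca: both effects reinforce here, so Al is clearly the higher of the two.
P > Al: both are in period 3; the period trend gives P the larger value.
Sn > P: this pair runs against the simple trend — see the exception note.
Te > Sn: both are in period 5; the period trend gives Te the larger value.
Note the exception: Sn has a higher electron affinity than P, contrary to the simple trend — adding an electron to P's half-filled np³ subshell costs electron-pairing energy.
Tabulated electron affinity (kJ/mol): Al 42, P 72, Ca 2, Sn 107, Te 190.
So from highest to lowest: Te > Sn > P > Al > Ca.

Te > Sn > P > Al > Ca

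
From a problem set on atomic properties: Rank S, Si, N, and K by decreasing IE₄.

The fourth ionization energy removes an electron from the +3 ion. For each element: S³⁺ still has 3 valence electrons; Si³⁺ still has 1 valence electron; N³⁺ still has 2 valence electrons; K³⁺ is already 2 electrons into the core.
Usually core removal costs more than valence removal, but here the competition is close: a tightly held n=2 valence electron can cost more to remove than an n=3 core electron, so the actual values have to decide it.
Valence configurations: S³⁺ [Ne]3s²3p¹, Si³⁺ [Ne]3s¹, N³⁺ [He]2s².
Approximate IE_4 values (kJ/mol): S 4556, Si 4356, N 7475, K 5877.
Overall IE_4 order: Si < S < K < N.

N, K, S, Si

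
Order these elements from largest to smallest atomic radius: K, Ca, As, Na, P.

K > Ca > Na > As > P

Na is in period 3, group 1; P is in period 3, group 15; K is in period 4, group 1; Ca is in period 4, group 2; As is in period 4, group 15.
Radius decreases left→right (rising Z_eff, same n) and increases top→bottom (higher n).
Neither a single period nor a single group — weigh both effects.
As > P: As sits below P in group 15, so the down-group effect alone puts As larger.
Na > As: period and group pull opposite ways; the across-period shift dominates (155 vs 121 pm).
Ca > Na: period and group pull opposite ways; the down-group shift dominates (171 vs 155 pm).
K > Ca: K lies to the left of Ca in period 4, so the across-period effect alone puts K larger.
For reference (pm): Na 155, P 111, K 196, Ca 171, As 121.
So from largest to smallest: K > Ca > Na > As > P.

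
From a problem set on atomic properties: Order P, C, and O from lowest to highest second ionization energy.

P < C < O

Consider each +1 ion: P⁺ still has 4 valence electrons; C⁺ still has 3 valence electrons; O⁺ still has 5 valence electrons.
All are still removing valence electrons, so compare the +1 ions as you would atoms: IE_2 generally rises across a period (higher Z_eff) and falls down a group (larger shell), subject to the usual subshell exceptions.
Valence configurations: P⁺ [Ne]3s²3p², C⁺ [He]2s²2p¹, O⁺ [He]2s²2p³.
Tabulated IE_2 (kJ/mol): P 1907, C 2353, O 3388.
Putting it together, IE_2: P < C < O.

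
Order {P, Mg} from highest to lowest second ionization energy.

P > Mg

IE_2 is the cost of taking one more electron from the +1 cation: P⁺ still has 4 valence electrons; Mg⁺ still has 1 valence electron.
All are still removing valence electrons, so compare the +1 ions as you would atoms: IE_2 generally rises across a period (higher Z_eff) and falls down a group (larger shell), subject to the usual subshell exceptions.
Valence configurations: P⁺ [Ne]3s²3p², Mg⁺ [Ne]3s¹.
Approximate IE_2 values (kJ/mol): P 1907, Mg 1451.
Overall IE_2 order: Mg < P.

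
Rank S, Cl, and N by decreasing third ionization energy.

After 2 electrons have been removed, what remains? S²⁺ still has 4 valence electrons; Cl²⁺ still has 5 valence electrons; N²⁺ still has 3 valence electrons.
All are still removing valence electrons, so compare the +2 ions as you would atoms: IE_3 generally rises across a period (higher Z_eff) and falls down a group (larger shell), subject to the usual subshell exceptions.
Valence configurations: S²⁺ [Ne]3s²3p², Cl²⁺ [Ne]3s²3p³, N²⁺ [He]2s²2p¹.
Tabulated IE_3 (kJ/mol): S 3357, Cl 3822, N 4578.
So the third ionization energies run S < Cl < N.

N > Cl > S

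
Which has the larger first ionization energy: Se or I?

I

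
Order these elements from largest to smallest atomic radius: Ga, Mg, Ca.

Ca > Mg > Ga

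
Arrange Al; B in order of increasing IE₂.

Consider each +1 ion: Al⁺ still has 2 valence electrons; B⁺ still has 2 valence electrons.
All are still removing valence electrons, so compare the +1 ions as you would atoms: IE_2 generally rises across a period (higher Z_eff) and falls down a group (larger shell), subject to the usual subshell exceptions.
Valence configurations: Al⁺ [Ne]3s², B⁺ [He]2s².
Tabulated IE_2 (kJ/mol): Al 1817, B 2427.
Hence IE_2: Al < B.

Al, B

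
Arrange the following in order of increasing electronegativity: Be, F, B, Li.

Li, Be, B, F

Electronegativity increases across a period and decreases down a group, tracking effective nuclear charge and atomic size.
All lie in period 2, so electronegativity increases left to right.
So from lowest to highest: Li < Be < B < F.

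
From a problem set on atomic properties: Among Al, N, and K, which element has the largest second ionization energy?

The second ionization energy removes an electron from the +1 ion. For each element: Al⁺ still has 2 valence electrons; N⁺ still has 4 valence electrons; K⁺ is the bare [Ar] core.
Core electrons are held far more tightly than valence electrons, so K tops the IE_2 order.
Valence configurations: Al⁺ [Ne]3s², N⁺ [He]2s²2p².
The numbers (kJ/mol): Al 1817, N 2856, K 3052.
So the second ionization energies run Al < N < K.

K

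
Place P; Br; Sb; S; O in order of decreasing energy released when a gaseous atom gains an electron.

Br > S > O > Sb > P

O is in period 2, group 16; P is in period 3, group 15; S is in period 3, group 16; Br is in period 4, group 17; Sb is in period 5, group 15.
Atoms with high Z_eff and room in the valence shell (especially the halogens) have the most exothermic electron affinities.
Here both period and group differ, so the two effects have to be weighed against each other.
Sb > P: this pair runs against the simple trend — see the exception note.
O > Sb: both effects reinforce here, so O is clearly the higher of the two.
S > O: this pair runs against the simple trend — see the exception note.
Br > S: the two effects oppose for this pair; the across-period effect wins (325 vs 200 kJ/mol).
Note the exception: Sb has a higher electron affinity than P, contrary to the simple trend — both are half-filled np³, but the pairing/repulsion penalty for the added electron shrinks as the p orbitals become larger and more diffuse down the group, and for Sb that outweighs the weaker nuclear attraction.
Note the exception: S has a higher electron affinity than O, contrary to the simple trend — the compact 2p subshell of O repels the added electron more than S's larger 3p does.
Approximate values (kJ/mol): O 141, P 72, S 200, Br 325, Sb 103.
So from highest to lowest: Br > S > O > Sb > P.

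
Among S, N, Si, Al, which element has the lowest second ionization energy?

Consider each +1 ion: S⁺ still has 5 valence electrons; N⁺ still has 4 valence electrons; Si⁺ still has 3 valence electrons; Al⁺ still has 2 valence electrons.
All are still removing valence electrons, so compare the +1 ions as you would atoms: IE_2 generally rises across a period (higher Z_eff) and falls down a group (larger shell), subject to the usual subshell exceptions.
Valence configurations: S⁺ [Ne]3s²3p³, N⁺ [He]2s²2p², Si⁺ [Ne]3s²3p¹, Al⁺ [Ne]3s².
Si⁺ loses a lone 3p electron whereas Al⁺ must break into a filled 3s² pair, so IE_2(Al) > IE_2(Si) even though Si has the higher nuclear charge.
The numbers (kJ/mol): S 2252, N 2856, Si 1577, Al 1817.
So the second ionization energies run Si < Al < S < N.

Si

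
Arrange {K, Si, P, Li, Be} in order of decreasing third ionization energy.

Be > Li > K > Si > P

After 2 electrons have been removed, what remains? K²⁺ is already 1 electron into the core; Si²⁺ still has 2 valence electrons; P²⁺ still has 3 valence electrons; Li²⁺ is already 1 electron into the core; Be²⁺ is the bare [He] core.
Core electrons are held far more tightly than valence electrons, so K, Li and Be top the IE_3 order.
Valence configurations: Si²⁺ [Ne]3s², P²⁺ [Ne]3s²3p¹.
P²⁺ loses a lone 3p electron whereas Si²⁺ must break into a filled 3s² pair, so IE_3(Si) > IE_3(P) even though P has the higher nuclear charge.
Approximate IE_3 values (kJ/mol): K 4420, Si 3232, P 2914, Li 11815, Be 14849.
Overall IE_3 order: P < Si < K < Li < Be.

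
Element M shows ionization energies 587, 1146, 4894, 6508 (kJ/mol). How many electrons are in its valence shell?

2

Look for the largest jump between consecutive ionization energies: IE3/IE2 ≈ 4.3, far larger than any earlier ratio.
That jump marks the point where a core electron is being removed. So the atom has 2 valence electrons.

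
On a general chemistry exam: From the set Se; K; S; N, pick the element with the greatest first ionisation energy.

N is in period 2, group 15; S is in period 3, group 16; K is in period 4, group 1; Se is in period 4, group 16.
IE₁ increases left→right with effective nuclear charge and decreases top→bottom as the valence shell moves farther out.
These span different periods and groups, so the two trends combine.
Se > K: both are in period 4; the period trend gives Se the larger value.
S > Se: S sits above Se in group 16, so the down-group effect alone puts S higher.
N > S: period and group pull opposite ways; the down-group shift dominates (1402 vs 1000 kJ/mol).
Tabulated first ionization energy (kJ/mol): N 1402, S 1000, K 419, Se 941.
The greatest first ionisation energy among these belongs to N.

N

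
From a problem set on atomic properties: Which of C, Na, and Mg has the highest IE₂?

Na

After 1 electron has been removed, what remains? C⁺ still has 3 valence electrons; Na⁺ is the bare [Ne] core; Mg⁺ still has 1 valence electron.
Pulling an electron out of a noble-gas core costs far more than removing a remaining valence electron, so Na sits at the high end of IE_2.
Valence configurations: C⁺ [He]2s²2p¹, Mg⁺ [Ne]3s¹.
The numbers (kJ/mol): C 2353, Na 4562, Mg 1451.
Hence IE_2: Mg < C < Na.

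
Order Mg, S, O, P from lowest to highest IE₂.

Mg, P, S, O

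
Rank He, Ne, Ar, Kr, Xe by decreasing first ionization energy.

He > Ne > Ar > Kr > Xe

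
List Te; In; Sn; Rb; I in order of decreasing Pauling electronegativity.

I > Te > Sn > In > Rb

Electronegativity increases across a period and decreases down a group, tracking effective nuclear charge and atomic size.
All lie in period 5, so electronegativity increases left to right.
So from highest to lowest: I > Te > Sn > In > Rb.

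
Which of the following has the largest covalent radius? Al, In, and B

Atomic radius shrinks across a period as nuclear charge pulls the same shell inward, and grows down a group as new shells are added.
All are in group 13, so atomic radius increases down the group.
The largest covalent radius among these belongs to In.

In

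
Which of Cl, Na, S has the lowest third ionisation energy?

After 2 electrons have been removed, what remains? Cl²⁺ still has 5 valence electrons; Na²⁺ is already 1 electron into the core; S²⁺ still has 4 valence electrons.
Core electrons are held far more tightly than valence electrons, so Na tops the IE_3 order.
Valence configurations: Cl²⁺ [Ne]3s²3p³, S²⁺ [Ne]3s²3p².
Approximate IE_3 values (kJ/mol): Cl 3822, Na 6910, S 3357.
Overall IE_3 order: S < Cl < Na.

S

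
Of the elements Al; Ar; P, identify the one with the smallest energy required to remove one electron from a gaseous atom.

Al

Al is in period 3, group 13; P is in period 3, group 15; Ar is in period 3, group 18.
IE₁ increases left→right with effective nuclear charge and decreases top→bottom as the valence shell moves farther out.
All lie in period 3, so first ionization energy increases left to right.
The smallest energy required to remove one electron from a gaseous atom among these belongs to Al.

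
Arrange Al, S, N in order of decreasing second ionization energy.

N, S, Al

After 1 electron has been removed, what remains? Al⁺ still has 2 valence electrons; S⁺ still has 5 valence electrons; N⁺ still has 4 valence electrons.
All are still removing valence electrons, so compare the +1 ions as you would atoms: IE_2 generally rises across a period (higher Z_eff) and falls down a group (larger shell), subject to the usual subshell exceptions.
Valence configurations: Al⁺ [Ne]3s², S⁺ [Ne]3s²3p³, N⁺ [He]2s²2p².
Approximate IE_2 values (kJ/mol): Al 1817, S 2252, N 2856.
Hence IE_2: Al < S < N.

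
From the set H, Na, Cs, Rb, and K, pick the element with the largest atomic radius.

Moving right in a period, electrons are added to the same shell under a stronger nuclear pull, so atoms get smaller; moving down, a new shell is opened and atoms get larger.
All are in group 1, so atomic radius increases down the group.
The largest atomic radius among these belongs to Cs.

Cs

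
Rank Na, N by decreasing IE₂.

Na > N

IE_2 is the cost of taking one more electron from the +1 cation: Na⁺ is the bare [Ne] core; N⁺ still has 4 valence electrons.
Core electrons are held far more tightly than valence electrons, so Na tops the IE_2 order.
The numbers (kJ/mol): Na 4562, N 2856.
Putting it together, IE_2: N < Na.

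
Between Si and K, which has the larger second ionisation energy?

K

After 1 electron has been removed, what remains? Si⁺ still has 3 valence electrons; K⁺ is the bare [Ar] core.
Breaking into a closed-shell core is much more expensive than removing a leftover valence electron — K has the largest IE_2 here.
Tabulated IE_2 (kJ/mol): Si 1577, K 3052.
Hence IE_2: Si < K.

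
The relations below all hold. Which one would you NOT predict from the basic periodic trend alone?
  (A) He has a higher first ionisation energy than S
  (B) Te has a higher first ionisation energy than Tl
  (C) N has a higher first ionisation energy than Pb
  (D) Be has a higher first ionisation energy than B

The general trend: first ionisation energy increases across a period and decreases down a group.
(A) He (period 1, group 18) vs S (period 3, group 16): the stated order agrees with the simple trend.
(B) Te (period 5, group 16) vs Tl (period 6, group 13): the stated order agrees with the simple trend.
(C) N (period 2, group 15) vs Pb (period 6, group 14): the stated order agrees with the simple trend.
(D) Be (period 2, group 2) vs B (period 2, group 13): the stated order contradicts the simple trend.
The exception is (D): removing B's lone 2p electron is easier than breaking Be's filled 2s².

(D)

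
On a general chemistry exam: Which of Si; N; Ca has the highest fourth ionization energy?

N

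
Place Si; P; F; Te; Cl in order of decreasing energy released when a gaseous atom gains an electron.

F is in period 2, group 17; Si is in period 3, group 14; P is in period 3, group 15; Cl is in period 3, group 17; Te is in period 5, group 16.
EA tends to increase across a period and decrease down a group, though the pattern is less regular than for IE or radius.
These span different periods and groups, so the two trends combine.
Si > P: this pair runs against the simple trend — see the exception note.
Te > Si: period and group pull opposite ways; the across-period shift dominates (190 vs 134 kJ/mol).
F > Te: both effects reinforce here, so F is clearly the higher of the two.
Cl > F: this pair runs against the simple trend — see the exception note.
Note the exception: Si has a higher electron affinity than P, contrary to the simple trend — adding an electron to P's half-filled 3p³ is unfavourable, so Si (3p²) has the more exothermic EA.
Note the exception: Cl has a higher electron affinity than F, contrary to the simple trend — F's small 2p subshell makes the incoming electron feel strong e⁻–e⁻ repulsion, so Cl actually releases more energy on gaining an electron.
For reference (kJ/mol): F 328, Si 134, P 72, Cl 349, Te 190.
So from highest to lowest: Cl > F > Te > Si > P.

Cl, F, Te, Si, P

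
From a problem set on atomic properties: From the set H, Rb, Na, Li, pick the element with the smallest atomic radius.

H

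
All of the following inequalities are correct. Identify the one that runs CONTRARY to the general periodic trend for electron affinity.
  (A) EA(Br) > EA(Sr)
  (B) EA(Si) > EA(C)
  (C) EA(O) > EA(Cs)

The general trend: electron affinity increases across a period and decreases down a group.
(A) Br (period 4, group 17) vs Sr (period 5, group 2): the stated order agrees with the simple trend.
(B) Si (period 3, group 14) vs C (period 2, group 14): the stated order contradicts the simple trend.
(C) O (period 2, group 16) vs Cs (period 6, group 1): the stated order agrees with the simple trend.
The exception is (B): Si's larger, more diffuse 3p orbitals accept an added electron slightly more readily than C's compact 2p.

(B)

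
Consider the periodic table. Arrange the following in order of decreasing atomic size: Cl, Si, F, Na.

F is in period 2, group 17; Na is in period 3, group 1; Si is in period 3, group 14; Cl is in period 3, group 17.
Across a period the added protons contract the valence shell; down a group each new principal shell makes the atom larger.
These span different periods and groups, so the two trends combine.
Cl > F: Cl sits below F in group 17, so the down-group effect alone puts Cl larger.
Si > Cl: both are in period 3; the period trend gives Si the larger value.
Na > Si: both are in period 3; the period trend gives Na the larger value.
Tabulated atomic radius (pm): F 64, Na 155, Si 116, Cl 99.
So from largest to smallest: Na > Si > Cl > F.

Na, Si, Cl, F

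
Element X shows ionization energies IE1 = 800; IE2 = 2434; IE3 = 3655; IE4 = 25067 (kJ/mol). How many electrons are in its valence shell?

Look for the largest jump between consecutive ionization energies: IE4/IE3 ≈ 6.9, far larger than any earlier ratio.
That jump marks the point where a core electron is being removed. So the atom has 3 valence electrons.

3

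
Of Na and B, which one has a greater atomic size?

B is in period 2, group 13; Na is in period 3, group 1.
Radius decreases left→right (rising Z_eff, same n) and increases top→bottom (higher n).
Here both period and group differ, so the two effects have to be weighed against each other.
Na > B: both effects reinforce here, so Na is clearly the larger of the two.
For reference (pm): B 85, Na 155.
So Na has the greater atomic size (Na > B).

Na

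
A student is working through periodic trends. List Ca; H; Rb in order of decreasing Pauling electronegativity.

H is in period 1, group 1; Ca is in period 4, group 2; Rb is in period 5, group 1.
Atoms toward the upper right of the periodic table pull bonding electrons most strongly.
Here both period and group differ, so the two effects have to be weighed against each other.
Ca > Rb: both effects reinforce here, so Ca is clearly the higher of the two.
H > Ca: period and group pull opposite ways; the down-group shift dominates (2.20 vs 1.00).
Tabulated electronegativity (Pauling): H 2.20, Ca 1.00, Rb 0.82.
So from highest to lowest: H > Ca > Rb.

H, Ca, Rb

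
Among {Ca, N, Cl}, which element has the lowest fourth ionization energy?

The fourth ionization energy removes an electron from the +3 ion. For each element: Ca³⁺ is already 1 electron into the core; N³⁺ still has 2 valence electrons; Cl³⁺ still has 4 valence electrons.
Usually core removal costs more than valence removal, but here the competition is close: a tightly held n=2 valence electron can cost more to remove than an n=3 core electron, so the actual values have to decide it.
Valence configurations: N³⁺ [He]2s², Cl³⁺ [Ne]3s²3p².
Tabulated IE_4 (kJ/mol): Ca 6491, N 7475, Cl 5159.
Hence IE_4: Cl < Ca < N.

Cl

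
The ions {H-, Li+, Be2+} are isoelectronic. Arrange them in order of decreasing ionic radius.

H- > Li+ > Be2+

All of these have 2 electrons, so size is governed by nuclear charge alone: the more protons, the stronger the pull on the same electron cloud, and the smaller the ion.
Nuclear charges: Be2+ (Z=4), Li+ (Z=3), H- (Z=1).
Largest to smallest: H- > Li+ > Be2+.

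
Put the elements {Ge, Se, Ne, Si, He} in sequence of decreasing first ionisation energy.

He is in period 1, group 18; Ne is in period 2, group 18; Si is in period 3, group 14; Ge is in period 4, group 14; Se is in period 4, group 16.
IE₁ increases left→right with effective nuclear charge and decreases top→bottom as the valence shell moves farther out.
Neither a single period nor a single group — weigh both effects.
Si > Ge: Si sits above Ge in group 14, so the down-group effect alone puts Si higher.
Se > Si: period and group pull opposite ways; the across-period shift dominates (941 vs 786 kJ/mol).
Ne > Se: relative to Se, both the across-period and down-group shifts push Ne's first ionization energy up.
He > Ne: He sits above Ne in group 18, so the down-group effect alone puts He higher.
For reference (kJ/mol): He 2372, Ne 2081, Si 786, Ge 762, Se 941.
So from highest to lowest: He > Ne > Se > Si > Ge.

He > Ne > Se > Si > Ge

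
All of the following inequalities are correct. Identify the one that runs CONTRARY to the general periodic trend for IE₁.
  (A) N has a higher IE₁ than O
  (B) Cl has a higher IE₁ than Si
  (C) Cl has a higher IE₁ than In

The general trend: IE₁ increases across a period and decreases down a group.
(A) N (period 2, group 15) vs O (period 2, group 16): the stated order contradicts the simple trend.
(B) Cl (period 3, group 17) vs Si (period 3, group 14): the stated order agrees with the simple trend.
(C) Cl (period 3, group 17) vs In (period 5, group 13): the stated order agrees with the simple trend.
The exception is (A): pairing an electron in O's 2p⁴ costs repulsion energy, so O ionizes more easily than half-filled N (2p³).

(A)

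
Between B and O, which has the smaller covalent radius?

B is in period 2, group 13; O is in period 2, group 16.
Atomic radius shrinks across a period as nuclear charge pulls the same shell inward, and grows down a group as new shells are added.
All lie in period 2, so atomic radius increases right to left.
So O has the smaller covalent radius (O < B).

O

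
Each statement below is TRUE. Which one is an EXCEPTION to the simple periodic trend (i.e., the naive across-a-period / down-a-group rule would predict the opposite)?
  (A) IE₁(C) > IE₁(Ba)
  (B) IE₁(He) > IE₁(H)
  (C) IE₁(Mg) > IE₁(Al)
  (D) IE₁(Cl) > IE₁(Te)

The general trend: first ionization energy increases across a period and decreases down a group.
(A) C (period 2, group 14) vs Ba (period 6, group 2): the stated order agrees with the simple trend.
(B) He (period 1, group 18) vs H (period 1, group 1): the stated order agrees with the simple trend.
(C) Mg (period 3, group 2) vs Al (period 3, group 13): the stated order contradicts the simple trend.
(D) Cl (period 3, group 17) vs Te (period 5, group 16): the stated order agrees with the simple trend.
The exception is (C): Al's single 3p electron is easier to remove than one from Mg's filled 3s².

(C)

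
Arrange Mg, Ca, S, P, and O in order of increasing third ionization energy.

P, S, Ca, O, Mg

Consider each +2 ion: Mg²⁺ is the bare [Ne] core; Ca²⁺ is the bare [Ar] core; S²⁺ still has 4 valence electrons; P²⁺ still has 3 valence electrons; O²⁺ still has 4 valence electrons.
Usually core removal costs more than valence removal, but here the competition is close: a tightly held n=2 valence electron can cost more to remove than an n=3 core electron, so the actual values have to decide it.
Valence configurations: S²⁺ [Ne]3s²3p², P²⁺ [Ne]3s²3p¹, O²⁺ [He]2s²2p².
The numbers (kJ/mol): Mg 7733, Ca 4912, S 3357, P 2914, O 5300.
Putting it together, IE_3: P < S < Ca < O < Mg.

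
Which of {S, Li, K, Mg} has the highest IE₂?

Li

Consider each +1 ion: S⁺ still has 5 valence electrons; Li⁺ is the bare [He] core; K⁺ is the bare [Ar] core; Mg⁺ still has 1 valence electron.
Pulling an electron out of a noble-gas core costs far more than removing a remaining valence electron, so K and Li sit at the high end of IE_2.
Valence configurations: S⁺ [Ne]3s²3p³, Mg⁺ [Ne]3s¹.
Tabulated IE_2 (kJ/mol): S 2252, Li 7298, K 3052, Mg 1451.
Overall IE_2 order: Mg < S < K < Li.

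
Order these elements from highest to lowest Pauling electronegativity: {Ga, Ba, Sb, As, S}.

Electronegativity increases across a period and decreases down a group, tracking effective nuclear charge and atomic size.
Here both period and group differ, so the two effects have to be weighed against each other.
Ga > Ba: both effects reinforce here, so Ga is clearly the higher of the two.
Sb > Ga: period and group pull opposite ways; the across-period shift dominates (2.05 vs 1.81).
As > Sb: they share group 15; the group trend gives As the larger value.
S > As: relative to As, both the across-period and down-group shifts push S's electronegativity up.
Tabulated electronegativity (Pauling): S 2.58, Ga 1.81, As 2.18, Sb 2.05, Ba 0.89.
So from highest to lowest: S > As > Sb > Ga > Ba.

S, As, Sb, Ga, Ba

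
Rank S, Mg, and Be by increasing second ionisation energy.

Mg, Be, S

IE_2 is the cost of taking one more electron from the +1 cation: S⁺ still has 5 valence electrons; Mg⁺ still has 1 valence electron; Be⁺ still has 1 valence electron.
All are still removing valence electrons, so compare the +1 ions as you would atoms: IE_2 generally rises across a period (higher Z_eff) and falls down a group (larger shell), subject to the usual subshell exceptions.
Valence configurations: S⁺ [Ne]3s²3p³, Mg⁺ [Ne]3s¹, Be⁺ [He]2s¹.
Tabulated IE_2 (kJ/mol): S 2252, Mg 1451, Be 1757.
Overall IE_2 order: Mg < Be < S.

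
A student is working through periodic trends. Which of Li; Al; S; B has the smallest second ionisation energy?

Al

After 1 electron has been removed, what remains? Li⁺ is the bare [He] core; Al⁺ still has 2 valence electrons; S⁺ still has 5 valence electrons; B⁺ still has 2 valence electrons.
Breaking into a closed-shell core is much more expensive than removing a leftover valence electron — Li has the largest IE_2 here.
Valence configurations: Al⁺ [Ne]3s², S⁺ [Ne]3s²3p³, B⁺ [He]2s².
Tabulated IE_2 (kJ/mol): Li 7298, Al 1817, S 2252, B 2427.
So the second ionization energies run Al < S < B < Li.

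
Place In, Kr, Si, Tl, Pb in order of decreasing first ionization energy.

Kr > Si > Pb > Tl > In

Si is in period 3, group 14; Kr is in period 4, group 18; In is in period 5, group 13; Tl is in period 6, group 13; Pb is in period 6, group 14.
IE₁ increases left→right with effective nuclear charge and decreases top→bottom as the valence shell moves farther out.
Here both period and group differ, so the two effects have to be weighed against each other.
Tl > In: this pair runs against the simple trend — see the exception note.
Pb > Tl: Pb lies to the right of Tl in period 6, so the across-period effect alone puts Pb higher.
Si > Pb: they share group 14; the group trend gives Si the larger value.
Kr > Si: period and group pull opposite ways; the across-period shift dominates (1351 vs 786 kJ/mol).
Note the exception: Tl has a higher first ionization energy than In, contrary to the simple trend — relativistic 6s stabilisation and poor 4f/5d shielding distort the trend for the heavy p-block elements.
Tabulated first ionization energy (kJ/mol): Si 786, Kr 1351, In 558, Tl 589, Pb 716.
So from highest to lowest: Kr > Si > Pb > Tl > In.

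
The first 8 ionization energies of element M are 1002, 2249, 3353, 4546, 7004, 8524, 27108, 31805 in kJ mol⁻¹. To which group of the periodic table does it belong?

Group 16

Look for the largest jump between consecutive ionization energies: IE7/IE6 ≈ 3.2, far larger than any earlier ratio.
That jump marks the point where a core electron is being removed. So the atom has 6 valence electrons.
A main-group element with 6 valence electrons is in group 16.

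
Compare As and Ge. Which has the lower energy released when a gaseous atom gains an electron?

As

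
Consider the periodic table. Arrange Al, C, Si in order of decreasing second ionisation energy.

C > Al > Si

IE_2 is the cost of taking one more electron from the +1 cation: Al⁺ still has 2 valence electrons; C⁺ still has 3 valence electrons; Si⁺ still has 3 valence electrons.
All are still removing valence electrons, so compare the +1 ions as you would atoms: IE_2 generally rises across a period (higher Z_eff) and falls down a group (larger shell), subject to the usual subshell exceptions.
Valence configurations: Al⁺ [Ne]3s², C⁺ [He]2s²2p¹, Si⁺ [Ne]3s²3p¹.
Si⁺ loses a lone 3p electron whereas Al⁺ must break into a filled 3s² pair, so IE_2(Al) > IE_2(Si) even though Si has the higher nuclear charge.
Tabulated IE_2 (kJ/mol): Al 1817, C 2353, Si 1577.
Putting it together, IE_2: Si < Al < C.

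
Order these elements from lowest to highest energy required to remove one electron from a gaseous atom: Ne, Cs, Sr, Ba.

Ne is in period 2, group 18; Sr is in period 5, group 2; Cs is in period 6, group 1; Ba is in period 6, group 2.
Across a period the outer electron is held more tightly (higher IE₁); down a group it sits in a higher shell, more shielded, and comes off more easily.
Here both period and group differ, so the two effects have to be weighed against each other.
Ba > Cs: both are in period 6; the period trend gives Ba the larger value.
Sr > Ba: Sr sits above Ba in group 2, so the down-group effect alone puts Sr higher.
Ne > Sr: relative to Sr, both the across-period and down-group shifts push Ne's first ionization energy up.
Tabulated first ionization energy (kJ/mol): Ne 2081, Sr 550, Cs 376, Ba 503.
So from lowest to highest: Cs < Ba < Sr < Ne.

Cs < Ba < Sr < Ne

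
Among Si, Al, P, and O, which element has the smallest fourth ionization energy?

IE_4 is the cost of taking one more electron from the +3 cation: Si³⁺ still has 1 valence electron; Al³⁺ is the bare [Ne] core; P³⁺ still has 2 valence electrons; O³⁺ still has 3 valence electrons.
Pulling an electron out of a noble-gas core costs far more than removing a remaining valence electron, so Al sits at the high end of IE_4.
Valence configurations: Si³⁺ [Ne]3s¹, P³⁺ [Ne]3s², O³⁺ [He]2s²2p¹.
Approximate IE_4 values (kJ/mol): Si 4356, Al 11577, P 4964, O 7469.
Overall IE_4 order: Si < P < O < Al.

Si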